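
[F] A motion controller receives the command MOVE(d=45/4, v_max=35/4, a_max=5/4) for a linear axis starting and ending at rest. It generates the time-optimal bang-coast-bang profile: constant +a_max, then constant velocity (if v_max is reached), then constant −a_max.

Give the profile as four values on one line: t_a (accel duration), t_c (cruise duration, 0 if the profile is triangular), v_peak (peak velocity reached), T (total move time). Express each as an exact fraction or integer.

t_a=3 t_c=0 v_peak=15/4 T=6

vₘ²/aₘ = (35/4)²/(5/4) = 245/4
45/4 < 245/4 → triangular
v_peak = √(45/4·5/4) = √(225/16) = 15/4
t_a = (15/4)/(5/4) = 3; t_c = 0
T = 2·3 = 6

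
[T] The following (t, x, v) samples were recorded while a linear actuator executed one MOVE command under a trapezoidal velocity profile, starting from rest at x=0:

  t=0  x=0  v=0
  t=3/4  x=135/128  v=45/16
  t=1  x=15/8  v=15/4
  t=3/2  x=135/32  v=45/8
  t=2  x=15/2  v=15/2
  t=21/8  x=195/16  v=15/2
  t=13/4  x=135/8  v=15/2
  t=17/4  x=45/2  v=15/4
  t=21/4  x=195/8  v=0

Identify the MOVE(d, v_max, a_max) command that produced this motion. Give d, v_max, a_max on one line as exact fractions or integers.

d=195/8 v_max=15/2 a_max=15/4

final state: t=21/4, x=195/8, v=0 → d = 195/8
a_max = (45/16−0)/(3/4−0) = 15/4
max v = 15/2 over t∈[2,13/4] → v_max = 15/2
check: 15/2·(2+5/4) = 195/8 ✓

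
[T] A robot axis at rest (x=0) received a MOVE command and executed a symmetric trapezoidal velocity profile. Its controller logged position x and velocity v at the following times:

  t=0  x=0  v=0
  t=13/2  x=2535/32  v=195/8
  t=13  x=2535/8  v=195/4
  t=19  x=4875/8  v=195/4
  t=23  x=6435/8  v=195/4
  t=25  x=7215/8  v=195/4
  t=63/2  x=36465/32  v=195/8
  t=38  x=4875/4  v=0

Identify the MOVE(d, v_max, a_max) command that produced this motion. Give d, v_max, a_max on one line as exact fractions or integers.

d=4875/4 v_max=195/4 a_max=15/4

final state: t=38, x=4875/4, v=0 → d = 4875/4
a_max = (195/8−0)/(13/2−0) = 15/4
max v = 195/4 over t∈[13,25] → v_max = 195/4
check: 195/4·(13+12) = 4875/4 ✓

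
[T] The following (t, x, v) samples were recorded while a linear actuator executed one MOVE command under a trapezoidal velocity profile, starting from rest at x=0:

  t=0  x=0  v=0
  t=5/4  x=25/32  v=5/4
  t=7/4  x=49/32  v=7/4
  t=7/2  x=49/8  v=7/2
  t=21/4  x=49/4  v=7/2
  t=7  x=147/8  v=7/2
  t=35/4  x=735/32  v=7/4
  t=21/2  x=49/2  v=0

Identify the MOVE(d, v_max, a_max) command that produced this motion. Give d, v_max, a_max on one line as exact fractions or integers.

d=49/2 v_max=7/2 a_max=1

final state: t=21/2, x=49/2, v=0 → d = 49/2
a_max = (5/4−0)/(5/4−0) = 1
max v = 7/2 over t∈[7/2,7] → v_max = 7/2
check: 7/2·(7/2+7/2) = 49/2 ✓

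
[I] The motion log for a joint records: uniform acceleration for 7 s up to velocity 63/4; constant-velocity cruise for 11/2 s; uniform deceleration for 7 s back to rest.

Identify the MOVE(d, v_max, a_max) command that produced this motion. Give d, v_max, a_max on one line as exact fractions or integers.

a_max = (63/4)/7 = 9/4
d_a = ½·63/4·7 = 441/8; d_c = 63/4·11/2 = 693/8
d = 2·441/8 + 693/8 = 1575/8
t_c = 11/2 > 0 so v_max = 63/4

d=1575/8 v_max=63/4 a_max=9/4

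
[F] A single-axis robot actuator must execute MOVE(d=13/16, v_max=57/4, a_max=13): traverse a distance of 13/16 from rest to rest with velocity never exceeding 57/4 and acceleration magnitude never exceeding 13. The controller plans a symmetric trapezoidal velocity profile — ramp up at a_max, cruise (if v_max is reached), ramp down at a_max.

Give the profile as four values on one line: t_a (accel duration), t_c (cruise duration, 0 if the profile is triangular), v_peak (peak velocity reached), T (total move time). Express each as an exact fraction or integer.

vₘ²/aₘ = (57/4)²/13 = 3249/208
13/16 < 3249/208 so t_c = 0
v_peak = √(13/16·13) = √(169/16) = 13/4
t_a = (13/4)/13 = 1/4; t_c = 0
T = 2·1/4 = 1/2

t_a=1/4 t_c=0 v_peak=13/4 T=1/2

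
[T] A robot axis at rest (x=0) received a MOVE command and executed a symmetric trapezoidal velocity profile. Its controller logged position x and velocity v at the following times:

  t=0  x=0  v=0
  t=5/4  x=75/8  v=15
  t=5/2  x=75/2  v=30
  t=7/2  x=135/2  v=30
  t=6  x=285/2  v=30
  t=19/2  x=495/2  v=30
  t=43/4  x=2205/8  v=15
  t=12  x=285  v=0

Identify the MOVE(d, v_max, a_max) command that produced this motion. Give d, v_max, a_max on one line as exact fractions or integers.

d=285 v_max=30 a_max=12

final state: t=12, x=285, v=0 → d = 285
a_max = (15−0)/(5/4−0) = 12
max v = 30 over t∈[5/2,19/2] → v_max = 30
check: 30·(5/2+7) = 285 ✓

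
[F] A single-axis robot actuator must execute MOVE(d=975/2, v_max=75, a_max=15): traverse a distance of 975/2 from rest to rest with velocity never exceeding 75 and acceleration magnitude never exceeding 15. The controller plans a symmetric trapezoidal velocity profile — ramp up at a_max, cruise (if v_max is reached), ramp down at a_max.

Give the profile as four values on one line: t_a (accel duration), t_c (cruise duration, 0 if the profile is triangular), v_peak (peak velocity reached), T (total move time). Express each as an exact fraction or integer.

t_a=5 t_c=3/2 v_peak=75 T=23/2

(v_max)²/a_max = 75²/15 = 375
975/2 ≥ 375 ⇒ cruise phase
t_a = 75/15 = 5; v_peak = 75
d_cruise = 975/2 − 375 = 225/2; t_c = (225/2)/75 = 3/2
T = 2·5 + 3/2 = 23/2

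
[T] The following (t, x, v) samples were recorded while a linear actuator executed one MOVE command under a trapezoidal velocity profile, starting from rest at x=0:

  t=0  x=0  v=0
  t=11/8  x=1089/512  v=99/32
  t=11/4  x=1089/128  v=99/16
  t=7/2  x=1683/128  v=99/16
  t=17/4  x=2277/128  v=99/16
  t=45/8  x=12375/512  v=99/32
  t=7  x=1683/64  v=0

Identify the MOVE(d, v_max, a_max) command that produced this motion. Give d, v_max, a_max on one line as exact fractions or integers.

final state: t=7, x=1683/64, v=0 → d = 1683/64
a_max = (99/32−0)/(11/8−0) = 9/4
max v = 99/16 over t∈[11/4,17/4] → v_max = 99/16
check: 99/16·(11/4+3/2) = 1683/64 ✓

d=1683/64 v_max=99/16 a_max=9/4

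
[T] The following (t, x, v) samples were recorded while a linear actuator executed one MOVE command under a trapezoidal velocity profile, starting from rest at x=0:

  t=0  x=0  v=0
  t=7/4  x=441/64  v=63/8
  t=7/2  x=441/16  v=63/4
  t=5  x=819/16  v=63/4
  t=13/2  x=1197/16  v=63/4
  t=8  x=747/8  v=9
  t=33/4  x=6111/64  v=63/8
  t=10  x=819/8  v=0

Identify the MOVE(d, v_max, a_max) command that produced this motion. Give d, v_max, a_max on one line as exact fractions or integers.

final state: t=10, x=819/8, v=0 → d = 819/8
a_max = (63/8−0)/(7/4−0) = 9/2
max v = 63/4 over t∈[7/2,13/2] → v_max = 63/4
check: 63/4·(7/2+3) = 819/8 ✓

d=819/8 v_max=63/4 a_max=9/2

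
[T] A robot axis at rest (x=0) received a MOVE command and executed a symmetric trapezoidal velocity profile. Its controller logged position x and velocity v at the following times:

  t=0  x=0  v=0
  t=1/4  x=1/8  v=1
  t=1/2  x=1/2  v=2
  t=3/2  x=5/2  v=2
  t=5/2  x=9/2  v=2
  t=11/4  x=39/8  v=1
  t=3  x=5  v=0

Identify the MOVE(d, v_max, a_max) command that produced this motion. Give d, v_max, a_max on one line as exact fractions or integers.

d=5 v_max=2 a_max=4

final state: t=3, x=5, v=0 → d = 5
a_max = (1−0)/(1/4−0) = 4
max v = 2 over t∈[1/2,5/2] → v_max = 2
check: 2·(1/2+2) = 5 ✓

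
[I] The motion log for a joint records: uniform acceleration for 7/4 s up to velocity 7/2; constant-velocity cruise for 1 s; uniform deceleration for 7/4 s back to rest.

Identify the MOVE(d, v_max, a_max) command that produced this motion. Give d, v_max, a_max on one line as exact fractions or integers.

a_max = (7/2)/(7/4) = 2
d_a = ½·7/2·7/4 = 49/16; d_c = 7/2·1 = 7/2
d = 2·49/16 + 7/2 = 77/8
t_c = 1 > 0 → v_max = v_peak = 7/2

d=77/8 v_max=7/2 a_max=2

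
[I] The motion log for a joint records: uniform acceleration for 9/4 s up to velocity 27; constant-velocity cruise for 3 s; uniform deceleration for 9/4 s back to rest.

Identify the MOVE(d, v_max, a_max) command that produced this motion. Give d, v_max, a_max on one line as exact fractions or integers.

a_max = 27/(9/4) = 12
d_a = ½·27·9/4 = 243/8; d_c = 27·3 = 81
d = 2·243/8 + 81 = 567/4
t_c = 3 > 0 so v_max = 27

d=567/4 v_max=27 a_max=12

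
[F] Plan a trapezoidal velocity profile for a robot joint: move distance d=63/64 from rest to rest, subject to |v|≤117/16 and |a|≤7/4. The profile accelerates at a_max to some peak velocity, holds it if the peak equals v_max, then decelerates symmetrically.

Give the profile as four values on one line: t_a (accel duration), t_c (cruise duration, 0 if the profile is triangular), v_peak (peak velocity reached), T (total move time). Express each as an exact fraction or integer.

vₘ²/aₘ = (117/16)²/(7/4) = 13689/448
63/64 < 13689/448 so t_c = 0
v_peak = √(63/64·7/4) = √(441/256) = 21/16
t_a = (21/16)/(7/4) = 3/4; t_c = 0
T = 2·3/4 = 3/2

t_a=3/4 t_c=0 v_peak=21/16 T=3/2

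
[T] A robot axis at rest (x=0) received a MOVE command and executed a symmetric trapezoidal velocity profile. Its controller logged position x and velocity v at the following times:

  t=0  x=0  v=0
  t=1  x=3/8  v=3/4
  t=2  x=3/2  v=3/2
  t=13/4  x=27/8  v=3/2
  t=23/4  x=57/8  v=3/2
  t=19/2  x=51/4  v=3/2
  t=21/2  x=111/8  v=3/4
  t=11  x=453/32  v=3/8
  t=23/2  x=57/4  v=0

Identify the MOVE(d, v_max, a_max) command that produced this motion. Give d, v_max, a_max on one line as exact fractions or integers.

final state: t=23/2, x=57/4, v=0 → d = 57/4
a_max = (3/4−0)/(1−0) = 3/4
max v = 3/2 over t∈[2,19/2] → v_max = 3/2
check: 3/2·(2+15/2) = 57/4 ✓

d=57/4 v_max=3/2 a_max=3/4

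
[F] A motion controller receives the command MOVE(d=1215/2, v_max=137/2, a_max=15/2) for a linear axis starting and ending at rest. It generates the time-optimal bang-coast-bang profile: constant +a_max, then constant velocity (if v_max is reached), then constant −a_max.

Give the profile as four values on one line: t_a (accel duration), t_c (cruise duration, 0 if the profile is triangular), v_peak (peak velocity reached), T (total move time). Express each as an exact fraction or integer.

(v_max)²/a_max = (137/2)²/(15/2) = 18769/30
1215/2 < 18769/30 ⇒ no cruise
v_peak = √(1215/2·15/2) = √(18225/4) = 135/2
t_a = (135/2)/(15/2) = 9; t_c = 0
T = 2·9 = 18

t_a=9 t_c=0 v_peak=135/2 T=18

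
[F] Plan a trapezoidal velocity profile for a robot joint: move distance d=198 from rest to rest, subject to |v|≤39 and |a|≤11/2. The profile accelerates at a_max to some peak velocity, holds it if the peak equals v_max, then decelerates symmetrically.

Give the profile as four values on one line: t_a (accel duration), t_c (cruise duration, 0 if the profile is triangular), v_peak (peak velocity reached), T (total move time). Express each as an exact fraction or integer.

t_a=6 t_c=0 v_peak=33 T=12

vₘ²/aₘ = 39²/(11/2) = 3042/11
198 < 3042/11 so t_c = 0
v_peak = √(198·11/2) = √1089 = 33
t_a = 33/(11/2) = 6; t_c = 0
T = 2·6 = 12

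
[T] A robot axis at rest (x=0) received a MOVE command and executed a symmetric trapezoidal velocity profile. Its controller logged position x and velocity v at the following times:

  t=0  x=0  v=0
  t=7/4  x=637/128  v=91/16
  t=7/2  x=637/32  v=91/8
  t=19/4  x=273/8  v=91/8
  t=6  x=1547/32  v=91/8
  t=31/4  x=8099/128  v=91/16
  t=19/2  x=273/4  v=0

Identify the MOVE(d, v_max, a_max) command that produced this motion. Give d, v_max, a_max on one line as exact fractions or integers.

final state: t=19/2, x=273/4, v=0 → d = 273/4
a_max = (91/16−0)/(7/4−0) = 13/4
max v = 91/8 over t∈[7/2,6] → v_max = 91/8
check: 91/8·(7/2+5/2) = 273/4 ✓

d=273/4 v_max=91/8 a_max=13/4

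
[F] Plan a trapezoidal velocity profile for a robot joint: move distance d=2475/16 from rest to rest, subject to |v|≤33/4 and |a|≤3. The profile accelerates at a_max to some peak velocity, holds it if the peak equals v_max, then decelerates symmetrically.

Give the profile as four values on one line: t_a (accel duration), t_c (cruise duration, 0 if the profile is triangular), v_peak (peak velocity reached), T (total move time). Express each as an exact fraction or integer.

v_max²/a_max = (33/4)²/3 = 363/16
2475/16 ≥ 363/16 so v_max reached
t_a = (33/4)/3 = 11/4; v_peak = 33/4
d_cruise = 2475/16 − 363/16 = 132; t_c = 132/(33/4) = 16
T = 2·11/4 + 16 = 43/2

t_a=11/4 t_c=16 v_peak=33/4 T=43/2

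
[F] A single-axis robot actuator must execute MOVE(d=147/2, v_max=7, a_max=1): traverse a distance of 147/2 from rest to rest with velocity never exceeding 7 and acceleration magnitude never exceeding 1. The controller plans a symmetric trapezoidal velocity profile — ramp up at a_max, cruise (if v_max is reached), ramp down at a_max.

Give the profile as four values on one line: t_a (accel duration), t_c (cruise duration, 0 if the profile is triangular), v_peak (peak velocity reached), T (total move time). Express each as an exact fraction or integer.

v_max²/a_max = 7²/1 = 49
147/2 ≥ 49 ⇒ cruise phase
t_a = 7/1 = 7; v_peak = 7
d_cruise = 147/2 − 49 = 49/2; t_c = (49/2)/7 = 7/2
T = 2·7 + 7/2 = 35/2

t_a=7 t_c=7/2 v_peak=7 T=35/2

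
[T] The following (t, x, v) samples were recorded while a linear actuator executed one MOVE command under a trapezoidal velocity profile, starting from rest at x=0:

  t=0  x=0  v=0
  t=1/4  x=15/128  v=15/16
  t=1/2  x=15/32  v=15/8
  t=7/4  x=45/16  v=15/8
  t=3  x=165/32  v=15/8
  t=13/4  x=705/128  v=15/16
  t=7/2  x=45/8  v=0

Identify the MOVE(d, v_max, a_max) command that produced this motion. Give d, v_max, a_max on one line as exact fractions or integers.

d=45/8 v_max=15/8 a_max=15/4

final state: t=7/2, x=45/8, v=0 → d = 45/8
a_max = (15/16−0)/(1/4−0) = 15/4
max v = 15/8 over t∈[1/2,3] → v_max = 15/8
check: 15/8·(1/2+5/2) = 45/8 ✓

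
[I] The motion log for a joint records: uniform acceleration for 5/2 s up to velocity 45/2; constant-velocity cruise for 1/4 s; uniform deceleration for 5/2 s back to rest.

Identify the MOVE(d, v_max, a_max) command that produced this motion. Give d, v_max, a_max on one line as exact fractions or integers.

a_max = (45/2)/(5/2) = 9
d_a = ½·45/2·5/2 = 225/8; d_c = 45/2·1/4 = 45/8
d = 2·225/8 + 45/8 = 495/8
t_c = 1/4 > 0 so v_max = 45/2

d=495/8 v_max=45/2 a_max=9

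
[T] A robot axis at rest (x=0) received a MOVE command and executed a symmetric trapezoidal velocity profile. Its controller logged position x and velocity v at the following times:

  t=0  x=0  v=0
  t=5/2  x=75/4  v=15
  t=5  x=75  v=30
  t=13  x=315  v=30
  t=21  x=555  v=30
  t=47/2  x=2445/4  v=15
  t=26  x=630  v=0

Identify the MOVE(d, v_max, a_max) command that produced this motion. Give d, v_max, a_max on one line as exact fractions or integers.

d=630 v_max=30 a_max=6

final state: t=26, x=630, v=0 → d = 630
a_max = (15−0)/(5/2−0) = 6
max v = 30 over t∈[5,21] → v_max = 30
check: 30·(5+16) = 630 ✓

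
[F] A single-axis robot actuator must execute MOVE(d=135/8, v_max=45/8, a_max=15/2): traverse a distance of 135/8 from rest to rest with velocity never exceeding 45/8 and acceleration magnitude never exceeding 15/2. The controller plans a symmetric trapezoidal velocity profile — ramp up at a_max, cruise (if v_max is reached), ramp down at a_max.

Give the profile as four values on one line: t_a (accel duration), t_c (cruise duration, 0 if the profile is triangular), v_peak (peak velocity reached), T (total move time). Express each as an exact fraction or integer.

t_a=3/4 t_c=9/4 v_peak=45/8 T=15/4

vₘ²/aₘ = (45/8)²/(15/2) = 135/32
135/8 ≥ 135/32 → trapezoidal
t_a = (45/8)/(15/2) = 3/4; v_peak = 45/8
d_cruise = 135/8 − 135/32 = 405/32; t_c = (405/32)/(45/8) = 9/4
T = 2·3/4 + 9/4 = 15/4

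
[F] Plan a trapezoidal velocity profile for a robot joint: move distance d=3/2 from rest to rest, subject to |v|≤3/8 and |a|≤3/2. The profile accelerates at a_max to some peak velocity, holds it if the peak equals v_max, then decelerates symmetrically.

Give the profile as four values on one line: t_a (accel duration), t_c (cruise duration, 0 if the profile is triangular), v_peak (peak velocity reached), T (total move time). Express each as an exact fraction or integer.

v_max²/a_max = (3/8)²/(3/2) = 3/32
3/2 ≥ 3/32 ⇒ cruise phase
t_a = (3/8)/(3/2) = 1/4; v_peak = 3/8
d_cruise = 3/2 − 3/32 = 45/32; t_c = (45/32)/(3/8) = 15/4
T = 2·1/4 + 15/4 = 17/4

t_a=1/4 t_c=15/4 v_peak=3/8 T=17/4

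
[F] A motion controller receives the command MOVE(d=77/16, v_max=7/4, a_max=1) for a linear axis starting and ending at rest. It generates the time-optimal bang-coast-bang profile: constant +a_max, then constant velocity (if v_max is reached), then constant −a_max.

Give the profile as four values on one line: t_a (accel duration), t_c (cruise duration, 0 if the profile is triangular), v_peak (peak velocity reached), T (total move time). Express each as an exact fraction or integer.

(v_max)²/a_max = (7/4)²/1 = 49/16
77/16 ≥ 49/16 → trapezoidal
t_a = (7/4)/1 = 7/4; v_peak = 7/4
d_cruise = 77/16 − 49/16 = 7/4; t_c = (7/4)/(7/4) = 1
T = 2·7/4 + 1 = 9/2

t_a=7/4 t_c=1 v_peak=7/4 T=9/2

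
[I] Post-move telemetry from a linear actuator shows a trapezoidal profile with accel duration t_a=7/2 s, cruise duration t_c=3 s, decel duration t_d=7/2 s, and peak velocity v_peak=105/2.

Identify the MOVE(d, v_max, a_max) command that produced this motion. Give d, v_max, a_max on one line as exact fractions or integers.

a_max = (105/2)/(7/2) = 15
d_a = ½·105/2·7/2 = 735/8; d_c = 105/2·3 = 315/2
d = 2·735/8 + 315/2 = 1365/4
t_c = 3 > 0 ⇒ limit active, v_max = 105/2

d=1365/4 v_max=105/2 a_max=15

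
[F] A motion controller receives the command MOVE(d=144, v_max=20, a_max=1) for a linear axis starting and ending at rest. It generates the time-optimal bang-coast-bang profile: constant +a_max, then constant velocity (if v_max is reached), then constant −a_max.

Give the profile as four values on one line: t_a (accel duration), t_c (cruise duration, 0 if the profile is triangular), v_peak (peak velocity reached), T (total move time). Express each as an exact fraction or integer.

t_a=12 t_c=0 v_peak=12 T=24

vₘ²/aₘ = 20²/1 = 400
144 < 400 so t_c = 0
v_peak = √(144·1) = √144 = 12
t_a = 12/1 = 12; t_c = 0
T = 2·12 = 24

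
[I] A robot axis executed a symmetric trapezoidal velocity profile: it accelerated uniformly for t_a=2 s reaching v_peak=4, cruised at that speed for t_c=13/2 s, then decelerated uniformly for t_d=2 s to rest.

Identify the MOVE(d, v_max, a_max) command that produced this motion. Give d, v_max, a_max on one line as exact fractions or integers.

a_max = 4/2 = 2
d_a = ½·4·2 = 4; d_c = 4·13/2 = 26
d = 2·4 + 26 = 34
t_c = 13/2 > 0 ⇒ limit active, v_max = 4

d=34 v_max=4 a_max=2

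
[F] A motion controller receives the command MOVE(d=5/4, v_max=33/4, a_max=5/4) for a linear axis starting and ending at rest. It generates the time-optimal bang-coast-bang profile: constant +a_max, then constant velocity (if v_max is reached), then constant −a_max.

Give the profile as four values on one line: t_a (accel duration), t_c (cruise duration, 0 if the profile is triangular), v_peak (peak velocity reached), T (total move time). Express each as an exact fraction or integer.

t_a=1 t_c=0 v_peak=5/4 T=2

(v_max)²/a_max = (33/4)²/(5/4) = 1089/20
5/4 < 1089/20 → triangular
v_peak = √(5/4·5/4) = √(25/16) = 5/4
t_a = (5/4)/(5/4) = 1; t_c = 0
T = 2·1 = 2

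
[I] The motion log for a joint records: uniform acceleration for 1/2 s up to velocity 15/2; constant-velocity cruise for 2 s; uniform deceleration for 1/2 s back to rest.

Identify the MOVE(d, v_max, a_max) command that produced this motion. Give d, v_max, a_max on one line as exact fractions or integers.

a_max = (15/2)/(1/2) = 15
d_a = ½·15/2·1/2 = 15/8; d_c = 15/2·2 = 15
d = 2·15/8 + 15 = 75/4
t_c = 2 > 0 ⇒ limit active, v_max = 15/2

d=75/4 v_max=15/2 a_max=15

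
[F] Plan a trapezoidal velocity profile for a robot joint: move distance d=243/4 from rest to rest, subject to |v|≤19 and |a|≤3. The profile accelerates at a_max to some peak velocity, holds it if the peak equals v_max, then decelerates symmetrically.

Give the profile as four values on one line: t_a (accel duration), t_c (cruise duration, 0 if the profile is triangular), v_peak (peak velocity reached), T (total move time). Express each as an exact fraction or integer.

(v_max)²/a_max = 19²/3 = 361/3
243/4 < 361/3 so t_c = 0
v_peak = √(243/4·3) = √(729/4) = 27/2
t_a = (27/2)/3 = 9/2; t_c = 0
T = 2·9/2 = 9

t_a=9/2 t_c=0 v_peak=27/2 T=9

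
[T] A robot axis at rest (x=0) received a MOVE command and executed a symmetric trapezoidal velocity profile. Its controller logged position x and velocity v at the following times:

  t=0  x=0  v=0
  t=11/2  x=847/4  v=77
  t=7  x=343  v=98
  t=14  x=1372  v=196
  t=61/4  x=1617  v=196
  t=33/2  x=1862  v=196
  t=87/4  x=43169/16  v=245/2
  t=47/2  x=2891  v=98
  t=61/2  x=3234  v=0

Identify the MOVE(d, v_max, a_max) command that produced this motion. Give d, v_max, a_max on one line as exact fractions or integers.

final state: t=61/2, x=3234, v=0 → d = 3234
a_max = (77−0)/(11/2−0) = 14
max v = 196 over t∈[14,33/2] → v_max = 196
check: 196·(14+5/2) = 3234 ✓

d=3234 v_max=196 a_max=14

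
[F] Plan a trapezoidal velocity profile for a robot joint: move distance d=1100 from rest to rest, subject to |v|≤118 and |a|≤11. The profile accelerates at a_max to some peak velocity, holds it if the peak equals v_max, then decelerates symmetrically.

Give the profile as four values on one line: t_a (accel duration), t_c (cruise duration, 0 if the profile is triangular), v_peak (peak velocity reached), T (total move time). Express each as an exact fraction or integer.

t_a=10 t_c=0 v_peak=110 T=20

(v_max)²/a_max = 118²/11 = 13924/11
1100 < 13924/11 ⇒ no cruise
v_peak = √(1100·11) = √12100 = 110
t_a = 110/11 = 10; t_c = 0
T = 2·10 = 20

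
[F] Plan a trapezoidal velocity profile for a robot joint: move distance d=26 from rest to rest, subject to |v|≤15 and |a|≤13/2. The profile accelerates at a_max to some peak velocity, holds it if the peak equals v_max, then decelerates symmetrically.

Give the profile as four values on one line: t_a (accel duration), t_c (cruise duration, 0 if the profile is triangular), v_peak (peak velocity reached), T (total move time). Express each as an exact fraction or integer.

t_a=2 t_c=0 v_peak=13 T=4

(v_max)²/a_max = 15²/(13/2) = 450/13
26 < 450/13 ⇒ no cruise
v_peak = √(26·13/2) = √169 = 13
t_a = 13/(13/2) = 2; t_c = 0
T = 2·2 = 4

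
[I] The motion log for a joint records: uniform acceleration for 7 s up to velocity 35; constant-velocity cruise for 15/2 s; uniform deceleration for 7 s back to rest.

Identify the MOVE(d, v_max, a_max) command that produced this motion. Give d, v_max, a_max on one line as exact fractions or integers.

a_max = 35/7 = 5
d_a = ½·35·7 = 245/2; d_c = 35·15/2 = 525/2
d = 2·245/2 + 525/2 = 1015/2
t_c = 15/2 > 0 so v_max = 35

d=1015/2 v_max=35 a_max=5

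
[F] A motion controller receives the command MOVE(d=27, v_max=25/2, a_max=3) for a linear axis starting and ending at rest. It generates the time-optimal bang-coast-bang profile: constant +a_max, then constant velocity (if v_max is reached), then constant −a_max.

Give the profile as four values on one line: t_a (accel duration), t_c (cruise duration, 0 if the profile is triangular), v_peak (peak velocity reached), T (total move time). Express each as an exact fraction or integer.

(v_max)²/a_max = (25/2)²/3 = 625/12
27 < 625/12 → triangular
v_peak = √(27·3) = √81 = 9
t_a = 9/3 = 3; t_c = 0
T = 2·3 = 6

t_a=3 t_c=0 v_peak=9 T=6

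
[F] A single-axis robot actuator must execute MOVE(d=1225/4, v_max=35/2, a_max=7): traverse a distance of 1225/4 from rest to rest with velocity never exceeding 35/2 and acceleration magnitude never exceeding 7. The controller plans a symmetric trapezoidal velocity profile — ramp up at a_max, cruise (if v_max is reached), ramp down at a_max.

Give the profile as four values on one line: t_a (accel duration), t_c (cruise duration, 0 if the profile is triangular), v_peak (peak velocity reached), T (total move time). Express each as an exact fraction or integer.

t_a=5/2 t_c=15 v_peak=35/2 T=20

vₘ²/aₘ = (35/2)²/7 = 175/4
1225/4 ≥ 175/4 → trapezoidal
t_a = (35/2)/7 = 5/2; v_peak = 35/2
d_cruise = 1225/4 − 175/4 = 525/2; t_c = (525/2)/(35/2) = 15
T = 2·5/2 + 15 = 20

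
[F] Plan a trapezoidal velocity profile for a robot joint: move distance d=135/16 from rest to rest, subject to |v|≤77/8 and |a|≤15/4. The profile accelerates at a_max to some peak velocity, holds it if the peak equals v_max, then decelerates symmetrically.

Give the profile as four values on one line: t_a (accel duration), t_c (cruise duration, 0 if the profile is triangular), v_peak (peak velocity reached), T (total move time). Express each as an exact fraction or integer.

vₘ²/aₘ = (77/8)²/(15/4) = 5929/240
135/16 < 5929/240 → triangular
v_peak = √(135/16·15/4) = √(2025/64) = 45/8
t_a = (45/8)/(15/4) = 3/2; t_c = 0
T = 2·3/2 = 3

t_a=3/2 t_c=0 v_peak=45/8 T=3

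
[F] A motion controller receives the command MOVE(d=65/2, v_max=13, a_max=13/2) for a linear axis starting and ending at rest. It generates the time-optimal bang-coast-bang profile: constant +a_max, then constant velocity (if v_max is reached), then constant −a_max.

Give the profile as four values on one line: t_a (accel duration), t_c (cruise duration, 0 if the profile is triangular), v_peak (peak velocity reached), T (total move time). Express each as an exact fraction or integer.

vₘ²/aₘ = 13²/(13/2) = 26
65/2 ≥ 26 so v_max reached
t_a = 13/(13/2) = 2; v_peak = 13
d_cruise = 65/2 − 26 = 13/2; t_c = (13/2)/13 = 1/2
T = 2·2 + 1/2 = 9/2

t_a=2 t_c=1/2 v_peak=13 T=9/2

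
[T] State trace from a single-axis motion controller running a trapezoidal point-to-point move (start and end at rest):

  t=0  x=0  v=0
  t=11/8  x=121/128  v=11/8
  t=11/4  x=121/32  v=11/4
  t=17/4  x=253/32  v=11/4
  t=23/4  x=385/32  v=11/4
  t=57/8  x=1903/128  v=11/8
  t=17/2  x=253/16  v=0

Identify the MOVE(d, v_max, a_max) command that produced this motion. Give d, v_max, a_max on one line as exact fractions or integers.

d=253/16 v_max=11/4 a_max=1

final state: t=17/2, x=253/16, v=0 → d = 253/16
a_max = (11/8−0)/(11/8−0) = 1
max v = 11/4 over t∈[11/4,23/4] → v_max = 11/4
check: 11/4·(11/4+3) = 253/16 ✓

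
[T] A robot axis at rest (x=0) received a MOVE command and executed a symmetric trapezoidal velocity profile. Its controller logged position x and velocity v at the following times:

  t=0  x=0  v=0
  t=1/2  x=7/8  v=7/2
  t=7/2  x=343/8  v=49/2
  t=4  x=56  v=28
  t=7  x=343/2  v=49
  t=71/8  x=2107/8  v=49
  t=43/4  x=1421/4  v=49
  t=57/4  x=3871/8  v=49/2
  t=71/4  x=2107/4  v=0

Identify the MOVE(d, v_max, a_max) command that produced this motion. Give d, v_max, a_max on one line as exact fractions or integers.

final state: t=71/4, x=2107/4, v=0 → d = 2107/4
a_max = (7/2−0)/(1/2−0) = 7
max v = 49 over t∈[7,43/4] → v_max = 49
check: 49·(7+15/4) = 2107/4 ✓

d=2107/4 v_max=49 a_max=7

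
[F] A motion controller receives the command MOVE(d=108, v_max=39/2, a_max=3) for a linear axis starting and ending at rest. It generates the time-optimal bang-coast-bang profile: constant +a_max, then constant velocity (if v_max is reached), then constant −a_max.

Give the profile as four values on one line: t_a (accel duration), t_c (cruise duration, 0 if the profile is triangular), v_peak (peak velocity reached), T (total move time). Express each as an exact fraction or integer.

v_max²/a_max = (39/2)²/3 = 507/4
108 < 507/4 → triangular
v_peak = √(108·3) = √324 = 18
t_a = 18/3 = 6; t_c = 0
T = 2·6 = 12

t_a=6 t_c=0 v_peak=18 T=12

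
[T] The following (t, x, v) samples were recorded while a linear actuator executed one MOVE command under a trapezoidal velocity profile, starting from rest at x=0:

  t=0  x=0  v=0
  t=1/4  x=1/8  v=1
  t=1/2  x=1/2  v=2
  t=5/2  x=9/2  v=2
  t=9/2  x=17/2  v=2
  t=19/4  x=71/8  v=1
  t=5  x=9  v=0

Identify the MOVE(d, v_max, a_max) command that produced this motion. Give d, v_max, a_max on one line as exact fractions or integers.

final state: t=5, x=9, v=0 → d = 9
a_max = (1−0)/(1/4−0) = 4
max v = 2 over t∈[1/2,9/2] → v_max = 2
check: 2·(1/2+4) = 9 ✓

d=9 v_max=2 a_max=4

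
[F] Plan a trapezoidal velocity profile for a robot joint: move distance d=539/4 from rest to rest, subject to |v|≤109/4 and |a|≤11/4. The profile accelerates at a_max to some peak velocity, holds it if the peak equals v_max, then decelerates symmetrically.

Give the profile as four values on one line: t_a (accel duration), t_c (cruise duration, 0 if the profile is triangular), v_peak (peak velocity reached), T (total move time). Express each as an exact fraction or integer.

(v_max)²/a_max = (109/4)²/(11/4) = 11881/44
539/4 < 11881/44 → triangular
v_peak = √(539/4·11/4) = √(5929/16) = 77/4
t_a = (77/4)/(11/4) = 7; t_c = 0
T = 2·7 = 14

t_a=7 t_c=0 v_peak=77/4 T=14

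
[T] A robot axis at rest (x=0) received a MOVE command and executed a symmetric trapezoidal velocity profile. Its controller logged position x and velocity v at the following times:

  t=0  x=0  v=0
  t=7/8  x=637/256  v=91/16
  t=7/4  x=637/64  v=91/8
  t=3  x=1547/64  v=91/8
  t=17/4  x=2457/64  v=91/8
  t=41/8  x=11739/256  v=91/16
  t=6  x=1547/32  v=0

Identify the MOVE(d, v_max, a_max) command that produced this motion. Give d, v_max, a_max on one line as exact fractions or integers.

final state: t=6, x=1547/32, v=0 → d = 1547/32
a_max = (91/16−0)/(7/8−0) = 13/2
max v = 91/8 over t∈[7/4,17/4] → v_max = 91/8
check: 91/8·(7/4+5/2) = 1547/32 ✓

d=1547/32 v_max=91/8 a_max=13/2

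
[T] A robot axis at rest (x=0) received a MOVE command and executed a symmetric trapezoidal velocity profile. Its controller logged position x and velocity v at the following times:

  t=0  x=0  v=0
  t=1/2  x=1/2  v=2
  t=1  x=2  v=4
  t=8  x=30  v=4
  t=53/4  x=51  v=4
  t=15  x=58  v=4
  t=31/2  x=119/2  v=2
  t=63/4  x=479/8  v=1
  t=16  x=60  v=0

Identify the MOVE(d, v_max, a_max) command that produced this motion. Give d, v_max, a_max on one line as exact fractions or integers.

d=60 v_max=4 a_max=4

final state: t=16, x=60, v=0 → d = 60
a_max = (2−0)/(1/2−0) = 4
max v = 4 over t∈[1,15] → v_max = 4
check: 4·(1+14) = 60 ✓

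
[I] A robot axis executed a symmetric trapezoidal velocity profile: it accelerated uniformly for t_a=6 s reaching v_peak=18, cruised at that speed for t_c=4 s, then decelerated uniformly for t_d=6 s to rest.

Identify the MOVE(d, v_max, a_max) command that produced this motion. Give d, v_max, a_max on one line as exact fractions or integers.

a_max = 18/6 = 3
d_a = ½·18·6 = 54; d_c = 18·4 = 72
d = 2·54 + 72 = 180
t_c = 4 > 0 so v_max = 18

d=180 v_max=18 a_max=3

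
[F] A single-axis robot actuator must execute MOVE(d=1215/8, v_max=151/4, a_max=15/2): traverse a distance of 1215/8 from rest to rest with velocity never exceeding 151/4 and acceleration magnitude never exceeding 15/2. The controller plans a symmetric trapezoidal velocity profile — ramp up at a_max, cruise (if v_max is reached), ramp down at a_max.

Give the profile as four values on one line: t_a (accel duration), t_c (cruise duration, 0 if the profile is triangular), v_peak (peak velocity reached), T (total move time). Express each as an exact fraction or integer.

t_a=9/2 t_c=0 v_peak=135/4 T=9

v_max²/a_max = (151/4)²/(15/2) = 22801/120
1215/8 < 22801/120 → triangular
v_peak = √(1215/8·15/2) = √(18225/16) = 135/4
t_a = (135/4)/(15/2) = 9/2; t_c = 0
T = 2·9/2 = 9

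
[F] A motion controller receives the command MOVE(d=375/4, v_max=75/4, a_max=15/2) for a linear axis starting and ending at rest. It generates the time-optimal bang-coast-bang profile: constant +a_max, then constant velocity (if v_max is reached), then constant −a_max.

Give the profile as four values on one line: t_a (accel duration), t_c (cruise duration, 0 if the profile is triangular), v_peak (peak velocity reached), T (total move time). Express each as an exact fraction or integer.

v_max²/a_max = (75/4)²/(15/2) = 375/8
375/4 ≥ 375/8 so v_max reached
t_a = (75/4)/(15/2) = 5/2; v_peak = 75/4
d_cruise = 375/4 − 375/8 = 375/8; t_c = (375/8)/(75/4) = 5/2
T = 2·5/2 + 5/2 = 15/2

t_a=5/2 t_c=5/2 v_peak=75/4 T=15/2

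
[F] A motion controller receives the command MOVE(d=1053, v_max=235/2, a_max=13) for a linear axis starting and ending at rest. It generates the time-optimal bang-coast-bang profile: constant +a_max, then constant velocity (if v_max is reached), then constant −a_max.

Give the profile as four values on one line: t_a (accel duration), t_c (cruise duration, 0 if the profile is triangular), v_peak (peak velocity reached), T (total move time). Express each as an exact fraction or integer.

vₘ²/aₘ = (235/2)²/13 = 55225/52
1053 < 55225/52 → triangular
v_peak = √(1053·13) = √13689 = 117
t_a = 117/13 = 9; t_c = 0
T = 2·9 = 18

t_a=9 t_c=0 v_peak=117 T=18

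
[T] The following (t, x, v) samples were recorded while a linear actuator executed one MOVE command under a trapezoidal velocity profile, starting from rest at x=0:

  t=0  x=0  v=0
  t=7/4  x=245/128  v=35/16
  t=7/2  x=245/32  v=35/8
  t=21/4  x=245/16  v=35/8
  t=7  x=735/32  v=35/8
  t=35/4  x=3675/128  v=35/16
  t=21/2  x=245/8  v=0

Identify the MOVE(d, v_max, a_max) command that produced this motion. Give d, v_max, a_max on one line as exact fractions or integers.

final state: t=21/2, x=245/8, v=0 → d = 245/8
a_max = (35/16−0)/(7/4−0) = 5/4
max v = 35/8 over t∈[7/2,7] → v_max = 35/8
check: 35/8·(7/2+7/2) = 245/8 ✓

d=245/8 v_max=35/8 a_max=5/4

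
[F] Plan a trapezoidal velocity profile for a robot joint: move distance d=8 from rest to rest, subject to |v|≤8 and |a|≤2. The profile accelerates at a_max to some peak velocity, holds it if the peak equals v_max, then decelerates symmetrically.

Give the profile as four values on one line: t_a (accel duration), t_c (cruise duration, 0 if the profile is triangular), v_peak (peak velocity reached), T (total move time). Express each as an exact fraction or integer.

v_max²/a_max = 8²/2 = 32
8 < 32 ⇒ no cruise
v_peak = √(8·2) = √16 = 4
t_a = 4/2 = 2; t_c = 0
T = 2·2 = 4

t_a=2 t_c=0 v_peak=4 T=4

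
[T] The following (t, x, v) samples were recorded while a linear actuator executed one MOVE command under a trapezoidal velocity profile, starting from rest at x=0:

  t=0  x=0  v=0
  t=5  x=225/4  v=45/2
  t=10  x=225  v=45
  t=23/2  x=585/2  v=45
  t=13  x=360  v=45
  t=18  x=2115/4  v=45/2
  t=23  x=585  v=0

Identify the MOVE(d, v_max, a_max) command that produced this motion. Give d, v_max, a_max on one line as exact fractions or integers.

final state: t=23, x=585, v=0 → d = 585
a_max = (45/2−0)/(5−0) = 9/2
max v = 45 over t∈[10,13] → v_max = 45
check: 45·(10+3) = 585 ✓

d=585 v_max=45 a_max=9/2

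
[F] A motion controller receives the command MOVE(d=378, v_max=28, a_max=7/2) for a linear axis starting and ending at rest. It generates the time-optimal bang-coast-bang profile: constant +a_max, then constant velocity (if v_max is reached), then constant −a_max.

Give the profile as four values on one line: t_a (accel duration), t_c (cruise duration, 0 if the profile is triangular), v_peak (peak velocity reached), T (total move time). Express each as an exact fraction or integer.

vₘ²/aₘ = 28²/(7/2) = 224
378 ≥ 224 ⇒ cruise phase
t_a = 28/(7/2) = 8; v_peak = 28
d_cruise = 378 − 224 = 154; t_c = 154/28 = 11/2
T = 2·8 + 11/2 = 43/2

t_a=8 t_c=11/2 v_peak=28 T=43/2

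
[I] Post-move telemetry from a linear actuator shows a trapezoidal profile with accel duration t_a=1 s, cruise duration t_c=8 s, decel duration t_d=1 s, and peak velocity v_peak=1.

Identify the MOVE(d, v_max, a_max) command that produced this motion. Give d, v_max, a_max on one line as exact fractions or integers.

d=9 v_max=1 a_max=1

a_max = 1/1 = 1
d_a = ½·1·1 = 1/2; d_c = 1·8 = 8
d = 2·1/2 + 8 = 9
t_c = 8 > 0 so v_max = 1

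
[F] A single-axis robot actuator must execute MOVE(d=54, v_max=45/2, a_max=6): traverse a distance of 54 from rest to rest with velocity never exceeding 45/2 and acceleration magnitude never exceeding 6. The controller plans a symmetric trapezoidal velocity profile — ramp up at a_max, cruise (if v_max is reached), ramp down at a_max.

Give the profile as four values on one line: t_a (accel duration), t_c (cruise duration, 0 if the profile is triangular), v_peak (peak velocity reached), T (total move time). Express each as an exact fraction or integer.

t_a=3 t_c=0 v_peak=18 T=6

vₘ²/aₘ = (45/2)²/6 = 675/8
54 < 675/8 → triangular
v_peak = √(54·6) = √324 = 18
t_a = 18/6 = 3; t_c = 0
T = 2·3 = 6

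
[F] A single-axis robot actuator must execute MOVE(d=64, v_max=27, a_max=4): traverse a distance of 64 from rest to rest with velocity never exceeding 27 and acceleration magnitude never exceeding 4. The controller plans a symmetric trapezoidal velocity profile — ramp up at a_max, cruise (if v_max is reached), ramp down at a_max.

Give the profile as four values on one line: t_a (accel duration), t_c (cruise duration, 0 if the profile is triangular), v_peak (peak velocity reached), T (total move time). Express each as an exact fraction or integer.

t_a=4 t_c=0 v_peak=16 T=8

vₘ²/aₘ = 27²/4 = 729/4
64 < 729/4 → triangular
v_peak = √(64·4) = √256 = 16
t_a = 16/4 = 4; t_c = 0
T = 2·4 = 8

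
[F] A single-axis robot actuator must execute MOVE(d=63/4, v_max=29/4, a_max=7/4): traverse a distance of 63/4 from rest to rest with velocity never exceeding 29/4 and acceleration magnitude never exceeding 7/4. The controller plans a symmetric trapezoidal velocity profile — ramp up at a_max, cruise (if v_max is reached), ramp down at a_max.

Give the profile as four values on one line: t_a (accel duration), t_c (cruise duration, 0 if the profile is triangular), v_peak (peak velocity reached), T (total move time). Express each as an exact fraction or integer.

vₘ²/aₘ = (29/4)²/(7/4) = 841/28
63/4 < 841/28 → triangular
v_peak = √(63/4·7/4) = √(441/16) = 21/4
t_a = (21/4)/(7/4) = 3; t_c = 0
T = 2·3 = 6

t_a=3 t_c=0 v_peak=21/4 T=6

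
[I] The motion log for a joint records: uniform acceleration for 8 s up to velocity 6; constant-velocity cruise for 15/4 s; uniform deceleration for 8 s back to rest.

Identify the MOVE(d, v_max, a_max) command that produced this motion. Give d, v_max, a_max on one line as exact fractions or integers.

a_max = 6/8 = 3/4
d_a = ½·6·8 = 24; d_c = 6·15/4 = 45/2
d = 2·24 + 45/2 = 141/2
t_c = 15/4 > 0 → v_max = v_peak = 6

d=141/2 v_max=6 a_max=3/4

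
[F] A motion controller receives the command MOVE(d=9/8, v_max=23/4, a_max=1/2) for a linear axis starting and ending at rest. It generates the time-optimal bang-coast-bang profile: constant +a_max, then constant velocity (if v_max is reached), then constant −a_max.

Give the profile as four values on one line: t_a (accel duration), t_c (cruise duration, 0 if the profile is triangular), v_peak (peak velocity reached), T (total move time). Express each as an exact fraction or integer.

vₘ²/aₘ = (23/4)²/(1/2) = 529/8
9/8 < 529/8 → triangular
v_peak = √(9/8·1/2) = √(9/16) = 3/4
t_a = (3/4)/(1/2) = 3/2; t_c = 0
T = 2·3/2 = 3

t_a=3/2 t_c=0 v_peak=3/4 T=3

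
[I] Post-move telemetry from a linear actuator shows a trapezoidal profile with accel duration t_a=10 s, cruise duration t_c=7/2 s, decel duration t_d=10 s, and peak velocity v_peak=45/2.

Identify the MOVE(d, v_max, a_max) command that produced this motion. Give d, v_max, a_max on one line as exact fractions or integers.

d=1215/4 v_max=45/2 a_max=9/4

a_max = (45/2)/10 = 9/4
d_a = ½·45/2·10 = 225/2; d_c = 45/2·7/2 = 315/4
d = 2·225/2 + 315/4 = 1215/4
t_c = 7/2 > 0 so v_max = 45/2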